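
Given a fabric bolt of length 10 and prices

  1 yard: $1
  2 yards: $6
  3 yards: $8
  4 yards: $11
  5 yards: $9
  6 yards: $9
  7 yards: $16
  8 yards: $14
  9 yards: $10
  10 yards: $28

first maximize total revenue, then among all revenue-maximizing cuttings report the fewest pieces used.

5

Consider every possible first cut. r[k] is the best of p[i]+r[k−i] over all sellable i≤k.
r[1] = 1
r[2] = 6
r[3] = 8
r[4] = 12  (first piece 2, then r[2]=6)
r[5] = 14  (first piece 2, then r[3]=8)
r[6] = 18  (first piece 2, then r[4]=12)
r[7] = 20  (first piece 2, then r[5]=14)
r[8] = 24  (first piece 2, then r[6]=18)
r[9] = 26  (first piece 2, then r[7]=20)
r[10] = 30  (first piece 2, then r[8]=24)
Maximum revenue is $30.
Now minimize piece count subject to staying optimal: for each k, pieces[k] = 1 + min over i with p[i]+r[k−i]=r[k] of pieces[k−i].
pieces[7] = 3
pieces[8] = 4
pieces[9] = 4
pieces[10] = 5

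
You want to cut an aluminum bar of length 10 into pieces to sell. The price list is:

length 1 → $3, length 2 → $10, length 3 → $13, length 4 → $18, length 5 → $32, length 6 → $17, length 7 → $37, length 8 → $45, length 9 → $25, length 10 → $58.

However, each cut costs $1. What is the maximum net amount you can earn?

63

Let net[k] be the best obtainable value from length k. For each k, try every first piece i and keep the best of price[i] + net[k−i] minus the 1 cut fee when i<k.
net[1] = 3
net[2] = 10
net[3] = 13
net[4] = 19  (first piece 2, then net[2]=10)
net[5] = 32
net[6] = 34  (first piece 1, then net[5]=32)
net[7] = 41  (first piece 2, then net[5]=32)
net[8] = 45
net[9] = 50  (first piece 2, then net[7]=41)
net[10] = 63  (first piece 5, then net[5]=32)
One optimal plan: pieces 5 + 5 (1 cut) → $64 − $1 = $63.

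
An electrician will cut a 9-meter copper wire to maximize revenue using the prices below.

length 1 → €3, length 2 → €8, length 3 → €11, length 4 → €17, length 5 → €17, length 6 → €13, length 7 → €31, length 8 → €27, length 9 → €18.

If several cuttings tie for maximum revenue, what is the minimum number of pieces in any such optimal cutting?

Consider every possible first cut. r[k] is the best of p[i]+r[k−i] over all sellable i≤k.
r[1] = 3
r[2] = max(3+3, 8+0) = 8
r[3] = max(3+8, 8+3, 11+0) = 11
r[4] = max(3+11, 8+8, 11+3, 17+0) = 17
r[5] = max(3+17, 8+11, 11+8, 17+3, 17+0) = 20
r[6] = max(3+20, 8+17, 11+11, 17+8, 17+3, 13+0) = 25
r[7] = max(3+25, 8+20, 11+17, …, 13+3, 31+0) = 31
r[8] = max(3+31, 8+25, 11+20, …, 31+3, 27+0) = 34
r[9] = max(3+34, 8+31, 11+25, …, 27+3, 18+0) = 39
Maximum revenue is €39.
Now minimize piece count subject to staying optimal: for each k, pieces[k] = 1 + min over i with p[i]+r[k−i]=r[k] of pieces[k−i].
pieces[6] = 2
pieces[7] = 1
pieces[8] = 2
pieces[9] = 2

2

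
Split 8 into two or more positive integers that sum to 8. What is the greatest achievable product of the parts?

18

Let m[k] be the best product for length k (with at least one cut). For each first piece i, the rest contributes max(k−i, m[k−i]).
m[2] = 1*max(1,0) = 1*1 = 1
m[3] = 1*max(2,1) = 1*2 = 2
m[4] = 2*max(2,1) = 2*2 = 4
m[5] = 2*max(3,2) = 2*3 = 6
m[6] = 3*max(3,2) = 3*3 = 9
m[7] = 2*max(5,6) = 2*6 = 12
m[8] = 2*max(6,9) = 2*9 = 18
One optimal split: 3 + 3 + 2; product 3*3*2 = 18.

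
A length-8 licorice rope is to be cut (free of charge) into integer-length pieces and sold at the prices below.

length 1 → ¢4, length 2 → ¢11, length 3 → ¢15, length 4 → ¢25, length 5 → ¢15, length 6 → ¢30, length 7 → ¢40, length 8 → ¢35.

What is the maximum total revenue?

50

Build v[k] bottom-up: v[k] = max over allowed piece i of (p[i] + v[k−i]).
v[1] = 4
v[2] = max(4+4, 11+0) = 11
v[3] = max(4+11, 11+4, 15+0) = 15
v[4] = max(4+15, 11+11, 15+4, 25+0) = 25
v[5] = max(4+25, 11+15, 15+11, 25+4, 15+0) = 29
v[6] = max(4+29, 11+25, 15+15, 25+11, 15+4, 30+0) = 36
v[7] = max(4+36, 11+29, 15+25, …, 30+4, 40+0) = 40
v[8] = max(4+40, 11+36, 15+29, …, 40+4, 35+0) = 50
One optimal cutting: 4 + 4 → ¢25 + ¢25 = ¢50.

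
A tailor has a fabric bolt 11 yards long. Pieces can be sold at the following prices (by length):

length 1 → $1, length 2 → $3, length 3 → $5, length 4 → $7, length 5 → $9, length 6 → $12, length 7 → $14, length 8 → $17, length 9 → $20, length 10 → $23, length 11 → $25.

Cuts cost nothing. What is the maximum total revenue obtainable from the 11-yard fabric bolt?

25

Let R[k] be the best obtainable value from length k. For each k, try every first piece i and keep the best of price[i] + R[k−i].
R[1] = 1
R[2] = max(1+1, 3+0) = 3
R[3] = max(1+3, 3+1, 5+0) = 5
R[4] = max(1+5, 3+3, 5+1, 7+0) = 7
R[5] = max(1+7, 3+5, 5+3, 7+1, 9+0) = 9
R[6] = max(1+9, 3+7, 5+5, 7+3, 9+1, 12+0) = 12
R[7] = max(1+12, 3+9, 5+7, …, 12+1, 14+0) = 14
R[8] = max(1+14, 3+12, 5+9, …, 14+1, 17+0) = 17
R[9] = max(1+17, 3+14, 5+12, …, 17+1, 20+0) = 20
R[10] = max(1+20, 3+17, 5+14, …, 20+1, 23+0) = 23
R[11] = max(1+23, 3+20, 5+17, …, 23+1, 25+0) = 25
Best is to sell the whole 11-yard piece uncut for $25.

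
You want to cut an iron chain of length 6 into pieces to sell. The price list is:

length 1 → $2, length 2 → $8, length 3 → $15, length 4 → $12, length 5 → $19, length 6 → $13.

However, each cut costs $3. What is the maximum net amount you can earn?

Let r[k] be the best obtainable value from length k. For each k, try every first piece i and keep the best of price[i] + r[k−i] minus the 3 cut fee when i<k.
r[1] = 2
r[2] = 8
r[3] = 15
r[4] = 14  (first piece 1, then r[3]=15)
r[5] = 20  (first piece 2, then r[3]=15)
r[6] = 27  (first piece 3, then r[3]=15)
One optimal plan: pieces 3 + 3 (1 cut) → $30 − $3 = $27.

27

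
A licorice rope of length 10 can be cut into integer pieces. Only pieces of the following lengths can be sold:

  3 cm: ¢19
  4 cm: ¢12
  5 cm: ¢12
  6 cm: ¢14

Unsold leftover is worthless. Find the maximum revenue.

Consider every possible first cut. best[k] is the best of p[i]+best[k−i] over all sellable i≤k.
best[1] = 0
best[2] = 0
best[3] = 19
best[4] = max(19+0, 12+0) = 19
best[5] = max(19+0, 12+0, 12+0) = 19
best[6] = max(19+19, 12+0, 12+0, 14+0) = 38
best[7] = max(19+19, 12+19, 12+0, 14+0) = 38
best[8] = max(19+19, 12+19, 12+19, 14+0) = 38
best[9] = max(19+38, 12+19, 12+19, 14+19) = 57
best[10] = max(19+38, 12+38, 12+19, 14+19) = 57
One optimal cutting: pieces 3 + 3 + 3 with 1 cm of scrap → ¢57.

57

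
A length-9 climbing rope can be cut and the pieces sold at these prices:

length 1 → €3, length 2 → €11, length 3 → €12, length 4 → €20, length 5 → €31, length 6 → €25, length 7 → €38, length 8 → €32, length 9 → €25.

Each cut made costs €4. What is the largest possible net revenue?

47

Build v[k] bottom-up: v[k] = max over allowed piece i of (p[i] + v[k−i]) − 4 per cut.
v[1] = 3
v[2] = 11
v[3] = 12
v[4] = 20
v[5] = 31
v[6] = 30  (first piece 1, then v[5]=31)
v[7] = 38  (first piece 2, then v[5]=31)
v[8] = 39  (first piece 3, then v[5]=31)
v[9] = 47  (first piece 4, then v[5]=31)
One optimal plan: pieces 5 + 4 (1 cut) → €51 − €4 = €47.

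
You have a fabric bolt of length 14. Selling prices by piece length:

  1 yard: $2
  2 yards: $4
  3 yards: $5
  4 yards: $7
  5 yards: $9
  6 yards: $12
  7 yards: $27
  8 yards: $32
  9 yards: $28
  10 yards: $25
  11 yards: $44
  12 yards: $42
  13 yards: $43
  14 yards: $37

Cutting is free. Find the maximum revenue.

54

Let best[k] be the best obtainable value from length k. For each k, try every first piece i and keep the best of price[i] + best[k−i].
best[1] = 2
best[2] = max(2+2, 4+0) = 4
best[3] = max(2+4, 4+2, 5+0) = 6
best[4] = max(2+6, 4+4, 5+2, 7+0) = 8
best[5] = max(2+8, 4+6, 5+4, 7+2, 9+0) = 10
best[6] = max(2+10, 4+8, 5+6, 7+4, 9+2, 12+0) = 12
best[7] = max(2+12, 4+10, 5+8, …, 12+2, 27+0) = 27
best[8] = max(2+27, 4+12, 5+10, …, 27+2, 32+0) = 32
best[9] = max(2+32, 4+27, 5+12, …, 32+2, 28+0) = 34
best[10] = max(2+34, 4+32, 5+27, …, 28+2, 25+0) = 36
best[11] = max(2+36, 4+34, 5+32, …, 25+2, 44+0) = 44
best[12] = max(2+44, 4+36, 5+34, …, 44+2, 42+0) = 46
best[13] = max(2+46, 4+44, 5+36, …, 42+2, 43+0) = 48
best[14] = max(2+48, 4+46, 5+44, …, 43+2, 37+0) = 54
One optimal cutting: 7 + 7 → $27 + $27 = $54.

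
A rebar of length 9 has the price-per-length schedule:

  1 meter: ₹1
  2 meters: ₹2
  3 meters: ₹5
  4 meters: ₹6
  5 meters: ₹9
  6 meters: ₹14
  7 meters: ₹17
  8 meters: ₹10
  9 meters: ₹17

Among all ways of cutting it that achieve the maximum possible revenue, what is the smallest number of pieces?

Consider every possible first cut. r[k] is the best of p[i]+r[k−i] over all sellable i≤k.
r[1] = 1
r[2] = max(1+1, 2+0) = 2
r[3] = max(1+2, 2+1, 5+0) = 5
r[4] = max(1+5, 2+2, 5+1, 6+0) = 6
r[5] = max(1+6, 2+5, 5+2, 6+1, 9+0) = 9
r[6] = max(1+9, 2+6, 5+5, 6+2, 9+1, 14+0) = 14
r[7] = max(1+14, 2+9, 5+6, …, 14+1, 17+0) = 17
r[8] = max(1+17, 2+14, 5+9, …, 17+1, 10+0) = 18
r[9] = max(1+18, 2+17, 5+14, …, 10+1, 17+0) = 19
Maximum revenue is ₹19.
Now minimize piece count subject to staying optimal: for each k, pieces[k] = 1 + min over i with p[i]+r[k−i]=r[k] of pieces[k−i].
pieces[6] = 1
pieces[7] = 1
pieces[8] = 2
pieces[9] = 2

2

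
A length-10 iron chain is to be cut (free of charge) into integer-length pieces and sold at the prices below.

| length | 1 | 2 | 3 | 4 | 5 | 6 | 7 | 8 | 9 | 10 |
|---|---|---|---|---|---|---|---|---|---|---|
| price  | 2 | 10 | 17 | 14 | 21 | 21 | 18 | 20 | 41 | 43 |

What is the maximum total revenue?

Let R[k] be the best obtainable value from length k. For each k, try every first piece i and keep the best of price[i] + R[k−i].
R[1] = 2
R[2] = max(2+2, 10+0) = 10
R[3] = max(2+10, 10+2, 17+0) = 17
R[4] = max(2+17, 10+10, 17+2, 14+0) = 20
R[5] = max(2+20, 10+17, 17+10, 14+2, 21+0) = 27
R[6] = max(2+27, 10+20, 17+17, 14+10, 21+2, 21+0) = 34
R[7] = max(2+34, 10+27, 17+20, …, 21+2, 18+0) = 37
R[8] = max(2+37, 10+34, 17+27, …, 18+2, 20+0) = 44
R[9] = max(2+44, 10+37, 17+34, …, 20+2, 41+0) = 51
R[10] = max(2+51, 10+44, 17+37, …, 41+2, 43+0) = 54
One optimal cutting: 3 + 3 + 2 + 2 → $17 + $17 + $10 + $10 = $54.

54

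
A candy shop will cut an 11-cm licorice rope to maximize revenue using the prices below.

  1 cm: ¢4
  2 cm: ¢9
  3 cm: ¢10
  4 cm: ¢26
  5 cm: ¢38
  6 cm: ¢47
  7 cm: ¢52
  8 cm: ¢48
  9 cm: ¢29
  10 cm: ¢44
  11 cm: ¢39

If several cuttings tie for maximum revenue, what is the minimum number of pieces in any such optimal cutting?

2

Build r[k] bottom-up: r[k] = max over allowed piece i of (p[i] + r[k−i]).
r[1] = 4
r[2] = max(4+4, 9+0) = 9
r[3] = max(4+9, 9+4, 10+0) = 13
r[4] = max(4+13, 9+9, 10+4, 26+0) = 26
r[5] = max(4+26, 9+13, 10+9, 26+4, 38+0) = 38
r[6] = max(4+38, 9+26, 10+13, 26+9, 38+4, 47+0) = 47
r[7] = max(4+47, 9+38, 10+26, …, 47+4, 52+0) = 52
r[8] = max(4+52, 9+47, 10+38, …, 52+4, 48+0) = 56
r[9] = max(4+56, 9+52, 10+47, …, 48+4, 29+0) = 64
r[10] = max(4+64, 9+56, 10+52, …, 29+4, 44+0) = 76
r[11] = max(4+76, 9+64, 10+56, …, 44+4, 39+0) = 85
Maximum revenue is ¢85.
Now minimize piece count subject to staying optimal: for each k, pieces[k] = 1 + min over i with p[i]+r[k−i]=r[k] of pieces[k−i].
pieces[8] = 2
pieces[9] = 2
pieces[10] = 2
pieces[11] = 2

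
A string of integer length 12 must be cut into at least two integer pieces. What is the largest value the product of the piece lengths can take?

81

Let m[k] be the best product for length k (with at least one cut). For each first piece i, the rest contributes max(k−i, m[k−i]).
m[2] = 1*max(1,0) = 1*1 = 1
m[3] = max(1*2, 2*1) = 2
m[4] = max(1*3, 2*2, 3*1) = 4
m[5] = max(1*4, 2*3, 3*2, 4*1) = 6
m[6] = max(1*6, 2*4, 3*3, 4*2, 5*1) = 9
m[7] = max(1*9, 2*6, 3*4, 4*3, 5*2, 6*1) = 12
m[8] = max(1*12, 2*9, 3*6, …, 6*2, 7*1) = 18
m[9] = max(1*18, 2*12, 3*9, …, 7*2, 8*1) = 27
m[10] = max(1*27, 2*18, 3*12, …, 8*2, 9*1) = 36
m[11] = max(1*36, 2*27, 3*18, …, 9*2, 10*1) = 54
m[12] = max(1*54, 2*36, 3*27, …, 10*2, 11*1) = 81
One optimal split: 3 + 3 + 3 + 3; product 3*3*3*3 = 81.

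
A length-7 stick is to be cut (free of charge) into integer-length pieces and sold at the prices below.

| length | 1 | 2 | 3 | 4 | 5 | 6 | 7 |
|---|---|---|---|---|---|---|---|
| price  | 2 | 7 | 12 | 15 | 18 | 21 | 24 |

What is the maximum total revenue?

27

Build best[k] bottom-up: best[k] = max over allowed piece i of (p[i] + best[k−i]).
best[1] = 2
best[2] = max(2+2, 7+0) = 7
best[3] = max(2+7, 7+2, 12+0) = 12
best[4] = max(2+12, 7+7, 12+2, 15+0) = 15
best[5] = max(2+15, 7+12, 12+7, 15+2, 18+0) = 19
best[6] = max(2+19, 7+15, 12+12, 15+7, 18+2, 21+0) = 24
best[7] = max(2+24, 7+19, 12+15, …, 21+2, 24+0) = 27
One optimal cutting: 4 + 3 → €15 + €12 = €27.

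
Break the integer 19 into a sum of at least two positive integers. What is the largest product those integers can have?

972

Fill g[k] for k=2..19: at each k try every first piece i and multiply by the better of (k−i) uncut or g[k−i].
g[2] = 1·max(1,0) = 1·1 = 1
g[3] = max(1·2, 2·1) = 2
g[4] = max(1·3, 2·2, 3·1) = 4
g[5] = max(1·4, 2·3, 3·2, 4·1) = 6
g[6] = max(1·6, 2·4, 3·3, 4·2, 5·1) = 9
g[7] = max(1·9, 2·6, 3·4, 4·3, 5·2, 6·1) = 12
g[8] = max(1·12, 2·9, 3·6, …, 6·2, 7·1) = 18
g[9] = max(1·18, 2·12, 3·9, …, 7·2, 8·1) = 27
g[10] = max(1·27, 2·18, 3·12, …, 8·2, 9·1) = 36
g[11] = max(1·36, 2·27, 3·18, …, 9·2, 10·1) = 54
g[12] = max(1·54, 2·36, 3·27, …, 10·2, 11·1) = 81
g[13] = max(1·81, 2·54, 3·36, …, 11·2, 12·1) = 108
g[14] = max(1·108, 2·81, 3·54, …, 12·2, 13·1) = 162
g[15] = max(1·162, 2·108, 3·81, …, 13·2, 14·1) = 243
g[16] = max(1·243, 2·162, 3·108, …, 14·2, 15·1) = 324
g[17] = max(1·324, 2·243, 3·162, …, 15·2, 16·1) = 486
g[18] = max(1·486, 2·324, 3·243, …, 16·2, 17·1) = 729
g[19] = max(1·729, 2·486, 3·324, …, 17·2, 18·1) = 972
One optimal split: 3 + 3 + 3 + 3 + 3 + 2 + 2; product 3·3·3·3·3·2·2 = 972.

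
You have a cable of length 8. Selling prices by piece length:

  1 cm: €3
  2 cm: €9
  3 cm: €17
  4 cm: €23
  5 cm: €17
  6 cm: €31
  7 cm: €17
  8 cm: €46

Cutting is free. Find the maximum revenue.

Let best[k] be the best obtainable value from length k. For each k, try every first piece i and keep the best of price[i] + best[k−i].
best[1] = 3
best[2] = max(3+3, 9+0) = 9
best[3] = max(3+9, 9+3, 17+0) = 17
best[4] = max(3+17, 9+9, 17+3, 23+0) = 23
best[5] = max(3+23, 9+17, 17+9, 23+3, 17+0) = 26
best[6] = max(3+26, 9+23, 17+17, 23+9, 17+3, 31+0) = 34
best[7] = max(3+34, 9+26, 17+23, …, 31+3, 17+0) = 40
best[8] = max(3+40, 9+34, 17+26, …, 17+3, 46+0) = 46
One optimal cutting: 4 + 4 → €23 + €23 = €46.

46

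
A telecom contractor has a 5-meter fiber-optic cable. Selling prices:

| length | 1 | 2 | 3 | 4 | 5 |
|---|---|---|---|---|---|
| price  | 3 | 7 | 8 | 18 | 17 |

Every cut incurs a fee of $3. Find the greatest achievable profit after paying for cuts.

18

Build v[k] bottom-up: v[k] = max over allowed piece i of (p[i] + v[k−i]) − 3 per cut.
v[1] = 3
v[2] = 7
v[3] = 8
v[4] = 18
v[5] = 18  (first piece 1, then v[4]=18)
One optimal plan: pieces 4 + 1 (1 cut) → $21 − $3 = $18.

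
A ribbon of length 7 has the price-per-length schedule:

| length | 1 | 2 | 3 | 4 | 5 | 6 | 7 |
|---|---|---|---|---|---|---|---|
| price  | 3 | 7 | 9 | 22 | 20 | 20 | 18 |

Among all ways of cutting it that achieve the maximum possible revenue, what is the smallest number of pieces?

Let r[k] be the best obtainable value from length k. For each k, try every first piece i and keep the best of price[i] + r[k−i].
r[1] = 3
r[2] = 7
r[3] = 10  (first piece 1, then r[2]=7)
r[4] = 22
r[5] = 25  (first piece 1, then r[4]=22)
r[6] = 29  (first piece 2, then r[4]=22)
r[7] = 32  (first piece 1, then r[6]=29)
Maximum revenue is ¢32.
Now minimize piece count subject to staying optimal: for each k, pieces[k] = 1 + min over i with p[i]+r[k−i]=r[k] of pieces[k−i].
pieces[4] = 1
pieces[5] = 2
pieces[6] = 2
pieces[7] = 3

3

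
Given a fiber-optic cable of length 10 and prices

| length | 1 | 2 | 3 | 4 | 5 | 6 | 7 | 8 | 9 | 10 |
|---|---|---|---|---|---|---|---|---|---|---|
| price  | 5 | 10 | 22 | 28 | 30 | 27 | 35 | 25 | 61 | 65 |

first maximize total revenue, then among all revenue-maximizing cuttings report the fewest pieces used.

Let r[k] be the best obtainable value from length k. For each k, try every first piece i and keep the best of price[i] + r[k−i].
r[1] = 5
r[2] = max(5+5, 10+0) = 10
r[3] = max(5+10, 10+5, 22+0) = 22
r[4] = max(5+22, 10+10, 22+5, 28+0) = 28
r[5] = max(5+28, 10+22, 22+10, 28+5, 30+0) = 33
r[6] = max(5+33, 10+28, 22+22, 28+10, 30+5, 27+0) = 44
r[7] = max(5+44, 10+33, 22+28, …, 27+5, 35+0) = 50
r[8] = max(5+50, 10+44, 22+33, …, 35+5, 25+0) = 56
r[9] = max(5+56, 10+50, 22+44, …, 25+5, 61+0) = 66
r[10] = max(5+66, 10+56, 22+50, …, 61+5, 65+0) = 72
Maximum revenue is $72.
Now minimize piece count subject to staying optimal: for each k, pieces[k] = 1 + min over i with p[i]+r[k−i]=r[k] of pieces[k−i].
pieces[7] = 2
pieces[8] = 2
pieces[9] = 3
pieces[10] = 3

3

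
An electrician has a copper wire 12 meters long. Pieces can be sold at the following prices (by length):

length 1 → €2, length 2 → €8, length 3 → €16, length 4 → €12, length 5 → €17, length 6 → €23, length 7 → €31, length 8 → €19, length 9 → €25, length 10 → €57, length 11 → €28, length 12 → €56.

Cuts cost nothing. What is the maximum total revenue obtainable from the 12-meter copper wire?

Let best[k] be the best obtainable value from length k. For each k, try every first piece i and keep the best of price[i] + best[k−i].
best[1] = 2
best[2] = 8
best[3] = 16
best[4] = 18  (first piece 1, then best[3]=16)
best[5] = 24  (first piece 2, then best[3]=16)
best[6] = 32  (first piece 3, then best[3]=16)
best[7] = 34  (first piece 1, then best[6]=32)
best[8] = 40  (first piece 2, then best[6]=32)
best[9] = 48  (first piece 3, then best[6]=32)
best[10] = 57
best[11] = 59  (first piece 1, then best[10]=57)
best[12] = 65  (first piece 2, then best[10]=57)
One optimal cutting: 10 + 2 → €57 + €8 = €65.

65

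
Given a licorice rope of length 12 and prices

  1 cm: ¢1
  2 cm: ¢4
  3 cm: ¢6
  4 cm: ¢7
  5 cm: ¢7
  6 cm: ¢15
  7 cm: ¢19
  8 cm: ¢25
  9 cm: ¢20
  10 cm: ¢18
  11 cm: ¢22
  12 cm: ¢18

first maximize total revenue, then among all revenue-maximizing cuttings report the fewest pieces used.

Consider every possible first cut. r[k] is the best of p[i]+r[k−i] over all sellable i≤k.
r[1] = 1
r[2] = max(1+1, 4+0) = 4
r[3] = max(1+4, 4+1, 6+0) = 6
r[4] = max(1+6, 4+4, 6+1, 7+0) = 8
r[5] = max(1+8, 4+6, 6+4, 7+1, 7+0) = 10
r[6] = max(1+10, 4+8, 6+6, 7+4, 7+1, 15+0) = 15
r[7] = max(1+15, 4+10, 6+8, …, 15+1, 19+0) = 19
r[8] = max(1+19, 4+15, 6+10, …, 19+1, 25+0) = 25
r[9] = max(1+25, 4+19, 6+15, …, 25+1, 20+0) = 26
r[10] = max(1+26, 4+25, 6+19, …, 20+1, 18+0) = 29
r[11] = max(1+29, 4+26, 6+25, …, 18+1, 22+0) = 31
r[12] = max(1+31, 4+29, 6+26, …, 22+1, 18+0) = 33
Maximum revenue is ¢33.
Now minimize piece count subject to staying optimal: for each k, pieces[k] = 1 + min over i with p[i]+r[k−i]=r[k] of pieces[k−i].
pieces[9] = 2
pieces[10] = 2
pieces[11] = 2
pieces[12] = 3

3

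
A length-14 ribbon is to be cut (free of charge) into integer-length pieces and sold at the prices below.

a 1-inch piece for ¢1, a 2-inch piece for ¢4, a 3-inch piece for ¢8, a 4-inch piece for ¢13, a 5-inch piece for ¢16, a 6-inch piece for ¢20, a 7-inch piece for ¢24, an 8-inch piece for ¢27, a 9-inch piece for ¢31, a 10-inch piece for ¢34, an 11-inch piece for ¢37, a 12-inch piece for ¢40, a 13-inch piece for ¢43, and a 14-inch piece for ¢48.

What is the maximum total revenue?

48

Let r[k] be the best obtainable value from length k. For each k, try every first piece i and keep the best of price[i] + r[k−i].
r[1] = 1
r[2] = max(1+1, 4+0) = 4
r[3] = max(1+4, 4+1, 8+0) = 8
r[4] = max(1+8, 4+4, 8+1, 13+0) = 13
r[5] = max(1+13, 4+8, 8+4, 13+1, 16+0) = 16
r[6] = max(1+16, 4+13, 8+8, 13+4, 16+1, 20+0) = 20
r[7] = max(1+20, 4+16, 8+13, …, 20+1, 24+0) = 24
r[8] = max(1+24, 4+20, 8+16, …, 24+1, 27+0) = 27
r[9] = max(1+27, 4+24, 8+20, …, 27+1, 31+0) = 31
r[10] = max(1+31, 4+27, 8+24, …, 31+1, 34+0) = 34
r[11] = max(1+34, 4+31, 8+27, …, 34+1, 37+0) = 37
r[12] = max(1+37, 4+34, 8+31, …, 37+1, 40+0) = 40
r[13] = max(1+40, 4+37, 8+34, …, 40+1, 43+0) = 44
r[14] = max(1+44, 4+40, 8+37, …, 43+1, 48+0) = 48
One optimal cutting: 7 + 7 → ¢24 + ¢24 = ¢48.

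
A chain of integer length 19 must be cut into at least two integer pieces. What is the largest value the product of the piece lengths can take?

Let m[k] be the best product for length k (with at least one cut). For each first piece i, the rest contributes max(k−i, m[k−i]).
m[2] = 1*max(1,0) = 1*1 = 1
m[3] = max(1*2, 2*1) = 2
m[4] = max(1*3, 2*2, 3*1) = 4
m[5] = max(1*4, 2*3, 3*2, 4*1) = 6
m[6] = max(1*6, 2*4, 3*3, 4*2, 5*1) = 9
m[7] = max(1*9, 2*6, 3*4, 4*3, 5*2, 6*1) = 12
m[8] = max(1*12, 2*9, 3*6, …, 6*2, 7*1) = 18
m[9] = max(1*18, 2*12, 3*9, …, 7*2, 8*1) = 27
m[10] = max(1*27, 2*18, 3*12, …, 8*2, 9*1) = 36
m[11] = max(1*36, 2*27, 3*18, …, 9*2, 10*1) = 54
m[12] = max(1*54, 2*36, 3*27, …, 10*2, 11*1) = 81
m[13] = max(1*81, 2*54, 3*36, …, 11*2, 12*1) = 108
m[14] = max(1*108, 2*81, 3*54, …, 12*2, 13*1) = 162
m[15] = max(1*162, 2*108, 3*81, …, 13*2, 14*1) = 243
m[16] = max(1*243, 2*162, 3*108, …, 14*2, 15*1) = 324
m[17] = max(1*324, 2*243, 3*162, …, 15*2, 16*1) = 486
m[18] = max(1*486, 2*324, 3*243, …, 16*2, 17*1) = 729
m[19] = max(1*729, 2*486, 3*324, …, 17*2, 18*1) = 972
One optimal split: 3 + 3 + 3 + 3 + 3 + 2 + 2; product 3*3*3*3*3*2*2 = 972.

972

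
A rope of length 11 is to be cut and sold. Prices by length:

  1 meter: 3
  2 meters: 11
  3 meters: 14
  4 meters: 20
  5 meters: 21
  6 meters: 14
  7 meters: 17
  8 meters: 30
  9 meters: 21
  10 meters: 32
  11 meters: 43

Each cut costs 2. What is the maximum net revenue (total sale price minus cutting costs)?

50

Build r[k] bottom-up: r[k] = max over allowed piece i of (p[i] + r[k−i]) − 2 per cut.
r[1] = 3
r[2] = 11
r[3] = 14
r[4] = 20  (first piece 2, then r[2]=11)
r[5] = 23  (first piece 2, then r[3]=14)
r[6] = 29  (first piece 2, then r[4]=20)
r[7] = 32  (first piece 2, then r[5]=23)
r[8] = 38  (first piece 2, then r[6]=29)
r[9] = 41  (first piece 2, then r[7]=32)
r[10] = 47  (first piece 2, then r[8]=38)
r[11] = 50  (first piece 2, then r[9]=41)
One optimal plan: pieces 3 + 2 + 2 + 2 + 2 (4 cuts) → 58 − 8 = 50.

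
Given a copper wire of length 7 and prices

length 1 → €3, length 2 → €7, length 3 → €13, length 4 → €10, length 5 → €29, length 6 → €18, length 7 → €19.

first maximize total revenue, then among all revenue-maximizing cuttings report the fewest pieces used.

Consider every possible first cut. r[k] is the best of p[i]+r[k−i] over all sellable i≤k.
r[1] = 3
r[2] = 7
r[3] = 13
r[4] = 16  (first piece 1, then r[3]=13)
r[5] = 29
r[6] = 32  (first piece 1, then r[5]=29)
r[7] = 36  (first piece 2, then r[5]=29)
Maximum revenue is €36.
Now minimize piece count subject to staying optimal: for each k, pieces[k] = 1 + min over i with p[i]+r[k−i]=r[k] of pieces[k−i].
pieces[4] = 2
pieces[5] = 1
pieces[6] = 2
pieces[7] = 2

2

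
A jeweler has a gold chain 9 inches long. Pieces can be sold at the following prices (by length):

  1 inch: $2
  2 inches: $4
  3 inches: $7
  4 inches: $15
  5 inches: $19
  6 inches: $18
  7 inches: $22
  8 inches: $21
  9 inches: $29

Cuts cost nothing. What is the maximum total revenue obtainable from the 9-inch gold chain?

Consider every possible first cut. R[k] is the best of p[i]+R[k−i] over all sellable i≤k.
R[1] = 2
R[2] = max(2+2, 4+0) = 4
R[3] = max(2+4, 4+2, 7+0) = 7
R[4] = max(2+7, 4+4, 7+2, 15+0) = 15
R[5] = max(2+15, 4+7, 7+4, 15+2, 19+0) = 19
R[6] = max(2+19, 4+15, 7+7, 15+4, 19+2, 18+0) = 21
R[7] = max(2+21, 4+19, 7+15, …, 18+2, 22+0) = 23
R[8] = max(2+23, 4+21, 7+19, …, 22+2, 21+0) = 30
R[9] = max(2+30, 4+23, 7+21, …, 21+2, 29+0) = 34
One optimal cutting: 5 + 4 → $19 + $15 = $34.

34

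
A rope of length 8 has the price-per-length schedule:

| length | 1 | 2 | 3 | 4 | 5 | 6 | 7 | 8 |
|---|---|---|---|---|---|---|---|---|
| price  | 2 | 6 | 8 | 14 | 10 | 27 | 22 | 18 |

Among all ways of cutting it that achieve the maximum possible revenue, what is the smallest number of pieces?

Consider every possible first cut. r[k] is the best of p[i]+r[k−i] over all sellable i≤k.
r[1] = 2
r[2] = 6
r[3] = 8  (first piece 1, then r[2]=6)
r[4] = 14
r[5] = 16  (first piece 1, then r[4]=14)
r[6] = 27
r[7] = 29  (first piece 1, then r[6]=27)
r[8] = 33  (first piece 2, then r[6]=27)
Maximum revenue is $33.
Now minimize piece count subject to staying optimal: for each k, pieces[k] = 1 + min over i with p[i]+r[k−i]=r[k] of pieces[k−i].
pieces[5] = 2
pieces[6] = 1
pieces[7] = 2
pieces[8] = 2

2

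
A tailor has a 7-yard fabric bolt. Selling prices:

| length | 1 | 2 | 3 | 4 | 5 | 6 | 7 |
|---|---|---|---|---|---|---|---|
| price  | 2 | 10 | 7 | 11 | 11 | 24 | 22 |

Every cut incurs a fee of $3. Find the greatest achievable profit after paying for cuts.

Consider every possible first cut. v[k] is the best of p[i]+v[k−i] over all sellable i≤k, charging 3 whenever i<k.
v[1] = 2
v[2] = max(2+2-3, 10+0) = 10
v[3] = max(2+10-3, 10+2-3, 7+0) = 9
v[4] = max(2+9-3, 10+10-3, 7+2-3, 11+0) = 17
v[5] = max(2+17-3, 10+9-3, 7+10-3, 11+2-3, 11+0) = 16
v[6] = max(2+16-3, 10+17-3, 7+9-3, 11+10-3, 11+2-3, 24+0) = 24
v[7] = max(2+24-3, 10+16-3, 7+17-3, …, 24+2-3, 22+0) = 23
One optimal plan: pieces 2 + 2 + 2 + 1 (3 cuts) → $32 − $9 = $23.

23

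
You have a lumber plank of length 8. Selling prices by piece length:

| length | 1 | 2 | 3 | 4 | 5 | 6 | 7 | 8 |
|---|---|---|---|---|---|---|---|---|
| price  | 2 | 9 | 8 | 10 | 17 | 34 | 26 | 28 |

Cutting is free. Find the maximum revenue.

43

Let R[k] be the best obtainable value from length k. For each k, try every first piece i and keep the best of price[i] + R[k−i].
R[1] = 2
R[2] = max(2+2, 9+0) = 9
R[3] = max(2+9, 9+2, 8+0) = 11
R[4] = max(2+11, 9+9, 8+2, 10+0) = 18
R[5] = max(2+18, 9+11, 8+9, 10+2, 17+0) = 20
R[6] = max(2+20, 9+18, 8+11, 10+9, 17+2, 34+0) = 34
R[7] = max(2+34, 9+20, 8+18, …, 34+2, 26+0) = 36
R[8] = max(2+36, 9+34, 8+20, …, 26+2, 28+0) = 43
One optimal cutting: 6 + 2 → $34 + $9 = $43.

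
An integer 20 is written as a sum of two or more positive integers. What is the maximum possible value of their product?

Let P[k] be the best product for length k (with at least one cut). For each first piece i, the rest contributes max(k−i, P[k−i]).
Small cases: P[2]=1, P[3]=2, P[4]=4, P[5]=6, P[6]=9, P[7]=12, P[8]=18, P[9]=27, P[10]=36, P[11]=54, P[12]=81, P[13]=108.
P[14] = max(1·108, 2·81, 3·54, …, 12·2, 13·1) = 162
P[15] = max(1·162, 2·108, 3·81, …, 13·2, 14·1) = 243
P[16] = max(1·243, 2·162, 3·108, …, 14·2, 15·1) = 324
P[17] = max(1·324, 2·243, 3·162, …, 15·2, 16·1) = 486
P[18] = max(1·486, 2·324, 3·243, …, 16·2, 17·1) = 729
P[19] = max(1·729, 2·486, 3·324, …, 17·2, 18·1) = 972
P[20] = max(1·972, 2·729, 3·486, …, 18·2, 19·1) = 1458
One optimal split: 3 + 3 + 3 + 3 + 3 + 3 + 2; product 3·3·3·3·3·3·2 = 1458.

1458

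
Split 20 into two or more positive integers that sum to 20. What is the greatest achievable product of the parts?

1458

Define f[k] = max over 1≤i<k of i · max(k−i, f[k−i]); the inner max lets the remainder stay uncut if that's better.
f[2] = 1×max(1,0) = 1×1 = 1
f[3] = 1×max(2,1) = 1×2 = 2
f[4] = 2×max(2,1) = 2×2 = 4
f[5] = 2×max(3,2) = 2×3 = 6
f[6] = 3×max(3,2) = 3×3 = 9
f[7] = 2×max(5,6) = 2×6 = 12
f[8] = 2×max(6,9) = 2×9 = 18
f[9] = 3×max(6,9) = 3×9 = 27
f[10] = 2×max(8,18) = 2×18 = 36
f[11] = 2×max(9,27) = 2×27 = 54
f[12] = 3×max(9,27) = 3×27 = 81
f[13] = 2×max(11,54) = 2×54 = 108
f[14] = 2×max(12,81) = 2×81 = 162
f[15] = 3×max(12,81) = 3×81 = 243
f[16] = 2×max(14,162) = 2×162 = 324
f[17] = 2×max(15,243) = 2×243 = 486
f[18] = 3×max(15,243) = 3×243 = 729
f[19] = 2×max(17,486) = 2×486 = 972
f[20] = 2×max(18,729) = 2×729 = 1458
One optimal split: 3 + 3 + 3 + 3 + 3 + 3 + 2; product 3×3×3×3×3×3×2 = 1458.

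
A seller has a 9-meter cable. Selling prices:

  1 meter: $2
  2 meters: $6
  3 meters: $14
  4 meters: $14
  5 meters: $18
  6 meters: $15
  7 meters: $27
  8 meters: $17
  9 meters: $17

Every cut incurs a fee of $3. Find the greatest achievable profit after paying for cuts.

36

Let net[k] be the best obtainable value from length k. For each k, try every first piece i and keep the best of price[i] + net[k−i] minus the 3 cut fee when i<k.
net[1] = 2
net[2] = 6
net[3] = 14
net[4] = 14
net[5] = 18
net[6] = 25  (first piece 3, then net[3]=14)
net[7] = 27
net[8] = 29  (first piece 3, then net[5]=18)
net[9] = 36  (first piece 3, then net[6]=25)
One optimal plan: pieces 3 + 3 + 3 (2 cuts) → $42 − $6 = $36.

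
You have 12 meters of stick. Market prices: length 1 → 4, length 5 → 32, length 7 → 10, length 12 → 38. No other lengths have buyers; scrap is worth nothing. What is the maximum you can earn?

Let best[k] be the best obtainable value from length k. For each k, try every first piece i and keep the best of price[i] + best[k−i].
best[1] = 4
best[2] = 8  (first piece 1, then best[1]=4)
best[3] = 12  (first piece 1, then best[2]=8)
best[4] = 16  (first piece 1, then best[3]=12)
best[5] = 32
best[6] = 36  (first piece 1, then best[5]=32)
best[7] = 40  (first piece 1, then best[6]=36)
best[8] = 44  (first piece 1, then best[7]=40)
best[9] = 48  (first piece 1, then best[8]=44)
best[10] = 64  (first piece 5, then best[5]=32)
best[11] = 68  (first piece 1, then best[10]=64)
best[12] = 72  (first piece 1, then best[11]=68)
One optimal cutting: 5 + 5 + 1 + 1 → 72.

72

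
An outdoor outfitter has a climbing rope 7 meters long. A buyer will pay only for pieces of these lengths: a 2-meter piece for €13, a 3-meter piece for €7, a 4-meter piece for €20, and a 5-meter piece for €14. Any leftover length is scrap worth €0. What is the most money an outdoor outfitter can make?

39

Let best[k] be the best obtainable value from length k. For each k, try every first piece i and keep the best of price[i] + best[k−i].
best[1] = 0
best[2] = 13
best[3] = 13
best[4] = 26  (first piece 2, then best[2]=13)
best[5] = 26
best[6] = 39  (first piece 2, then best[4]=26)
best[7] = 39
One optimal cutting: pieces 2 + 2 + 2 with 1 meter of scrap → €39.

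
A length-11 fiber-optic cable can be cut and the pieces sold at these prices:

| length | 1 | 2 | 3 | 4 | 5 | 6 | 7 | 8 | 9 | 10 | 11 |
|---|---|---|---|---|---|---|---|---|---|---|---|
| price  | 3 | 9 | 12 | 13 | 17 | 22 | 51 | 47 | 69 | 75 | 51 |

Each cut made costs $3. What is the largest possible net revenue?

75

Build net[k] bottom-up: net[k] = max over allowed piece i of (p[i] + net[k−i]) − 3 per cut.
net[1] = 3
net[2] = max(3+3-3, 9+0) = 9
net[3] = max(3+9-3, 9+3-3, 12+0) = 12
net[4] = max(3+12-3, 9+9-3, 12+3-3, 13+0) = 15
net[5] = max(3+15-3, 9+12-3, 12+9-3, 13+3-3, 17+0) = 18
net[6] = max(3+18-3, 9+15-3, 12+12-3, 13+9-3, 17+3-3, 22+0) = 22
net[7] = max(3+22-3, 9+18-3, 12+15-3, …, 22+3-3, 51+0) = 51
net[8] = max(3+51-3, 9+22-3, 12+18-3, …, 51+3-3, 47+0) = 51
net[9] = max(3+51-3, 9+51-3, 12+22-3, …, 47+3-3, 69+0) = 69
net[10] = max(3+69-3, 9+51-3, 12+51-3, …, 69+3-3, 75+0) = 75
net[11] = max(3+75-3, 9+69-3, 12+51-3, …, 75+3-3, 51+0) = 75
One optimal plan: pieces 10 + 1 (1 cut) → $78 − $3 = $75.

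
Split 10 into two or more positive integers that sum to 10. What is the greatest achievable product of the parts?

36

Define g[k] = max over 1≤i<k of i · max(k−i, g[k−i]); the inner max lets the remainder stay uncut if that's better.
g[2] = 1*max(1,0) = 1*1 = 1
g[3] = 1*max(2,1) = 1*2 = 2
g[4] = 2*max(2,1) = 2*2 = 4
g[5] = 2*max(3,2) = 2*3 = 6
g[6] = 3*max(3,2) = 3*3 = 9
g[7] = 2*max(5,6) = 2*6 = 12
g[8] = 2*max(6,9) = 2*9 = 18
g[9] = 3*max(6,9) = 3*9 = 27
g[10] = 2*max(8,18) = 2*18 = 36
One optimal split: 3 + 3 + 2 + 2; product 3*3*2*2 = 36.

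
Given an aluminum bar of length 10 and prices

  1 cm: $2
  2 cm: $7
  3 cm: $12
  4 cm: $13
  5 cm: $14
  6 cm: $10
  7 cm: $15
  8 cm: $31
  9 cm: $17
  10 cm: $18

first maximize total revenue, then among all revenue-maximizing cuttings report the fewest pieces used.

2

Let r[k] be the best obtainable value from length k. For each k, try every first piece i and keep the best of price[i] + r[k−i].
r[1] = 2
r[2] = 7
r[3] = 12
r[4] = 14  (first piece 1, then r[3]=12)
r[5] = 19  (first piece 2, then r[3]=12)
r[6] = 24  (first piece 3, then r[3]=12)
r[7] = 26  (first piece 1, then r[6]=24)
r[8] = 31  (first piece 2, then r[6]=24)
r[9] = 36  (first piece 3, then r[6]=24)
r[10] = 38  (first piece 1, then r[9]=36)
Maximum revenue is $38.
Now minimize piece count subject to staying optimal: for each k, pieces[k] = 1 + min over i with p[i]+r[k−i]=r[k] of pieces[k−i].
pieces[7] = 3
pieces[8] = 1
pieces[9] = 3
pieces[10] = 2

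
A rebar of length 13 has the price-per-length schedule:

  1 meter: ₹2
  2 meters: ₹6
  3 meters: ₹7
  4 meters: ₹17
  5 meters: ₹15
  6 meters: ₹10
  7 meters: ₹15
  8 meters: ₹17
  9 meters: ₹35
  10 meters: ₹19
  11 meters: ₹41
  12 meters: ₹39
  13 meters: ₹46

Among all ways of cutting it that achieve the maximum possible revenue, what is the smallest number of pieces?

Let r[k] be the best obtainable value from length k. For each k, try every first piece i and keep the best of price[i] + r[k−i].
r[1] = 2
r[2] = max(2+2, 6+0) = 6
r[3] = max(2+6, 6+2, 7+0) = 8
r[4] = max(2+8, 6+6, 7+2, 17+0) = 17
r[5] = max(2+17, 6+8, 7+6, 17+2, 15+0) = 19
r[6] = max(2+19, 6+17, 7+8, 17+6, 15+2, 10+0) = 23
r[7] = max(2+23, 6+19, 7+17, …, 10+2, 15+0) = 25
r[8] = max(2+25, 6+23, 7+19, …, 15+2, 17+0) = 34
r[9] = max(2+34, 6+25, 7+23, …, 17+2, 35+0) = 36
r[10] = max(2+36, 6+34, 7+25, …, 35+2, 19+0) = 40
r[11] = max(2+40, 6+36, 7+34, …, 19+2, 41+0) = 42
r[12] = max(2+42, 6+40, 7+36, …, 41+2, 39+0) = 51
r[13] = max(2+51, 6+42, 7+40, …, 39+2, 46+0) = 53
Maximum revenue is ₹53.
Now minimize piece count subject to staying optimal: for each k, pieces[k] = 1 + min over i with p[i]+r[k−i]=r[k] of pieces[k−i].
pieces[10] = 3
pieces[11] = 4
pieces[12] = 3
pieces[13] = 4

4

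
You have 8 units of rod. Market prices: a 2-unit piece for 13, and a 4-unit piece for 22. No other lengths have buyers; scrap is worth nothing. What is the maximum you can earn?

52

Let f[k] be the best obtainable value from length k. For each k, try every first piece i and keep the best of price[i] + f[k−i].
f[1] = 0
f[2] = 13
f[3] = 13
f[4] = 26  (first piece 2, then f[2]=13)
f[5] = 26
f[6] = 39  (first piece 2, then f[4]=26)
f[7] = 39
f[8] = 52  (first piece 2, then f[6]=39)
One optimal cutting: 2 + 2 + 2 + 2 → 52.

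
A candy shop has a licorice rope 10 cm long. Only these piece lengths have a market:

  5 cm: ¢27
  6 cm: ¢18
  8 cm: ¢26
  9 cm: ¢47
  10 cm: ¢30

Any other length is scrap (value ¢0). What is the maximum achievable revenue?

Build r[k] bottom-up: r[k] = max over allowed piece i of (p[i] + r[k−i]).
r[1] = 0
r[2] = 0
r[3] = 0
r[4] = 0
r[5] = 27
r[6] = 27
r[7] = 27
r[8] = 27
r[9] = 47
r[10] = 54  (first piece 5, then r[5]=27)
One optimal cutting: 5 + 5 → ¢54.

54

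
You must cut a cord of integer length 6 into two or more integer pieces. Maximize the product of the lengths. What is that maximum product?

Let P[k] be the best product for length k (with at least one cut). For each first piece i, the rest contributes max(k−i, P[k−i]).
P[2] = 1*max(1,0) = 1*1 = 1
P[3] = 1*max(2,1) = 1*2 = 2
P[4] = 2*max(2,1) = 2*2 = 4
P[5] = 2*max(3,2) = 2*3 = 6
P[6] = 3*max(3,2) = 3*3 = 9
One optimal split: 3 + 3; product 3*3 = 9.

9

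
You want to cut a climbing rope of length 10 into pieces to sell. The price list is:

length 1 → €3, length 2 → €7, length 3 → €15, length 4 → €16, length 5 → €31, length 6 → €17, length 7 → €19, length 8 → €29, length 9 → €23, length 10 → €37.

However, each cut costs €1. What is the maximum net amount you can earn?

61

Let r[k] be the best obtainable value from length k. For each k, try every first piece i and keep the best of price[i] + r[k−i] minus the 1 cut fee when i<k.
r[1] = 3
r[2] = max(3+3-1, 7+0) = 7
r[3] = max(3+7-1, 7+3-1, 15+0) = 15
r[4] = max(3+15-1, 7+7-1, 15+3-1, 16+0) = 17
r[5] = max(3+17-1, 7+15-1, 15+7-1, 16+3-1, 31+0) = 31
r[6] = max(3+31-1, 7+17-1, 15+15-1, 16+7-1, 31+3-1, 17+0) = 33
r[7] = max(3+33-1, 7+31-1, 15+17-1, …, 17+3-1, 19+0) = 37
r[8] = max(3+37-1, 7+33-1, 15+31-1, …, 19+3-1, 29+0) = 45
r[9] = max(3+45-1, 7+37-1, 15+33-1, …, 29+3-1, 23+0) = 47
r[10] = max(3+47-1, 7+45-1, 15+37-1, …, 23+3-1, 37+0) = 61
One optimal plan: pieces 5 + 5 (1 cut) → €62 − €1 = €61.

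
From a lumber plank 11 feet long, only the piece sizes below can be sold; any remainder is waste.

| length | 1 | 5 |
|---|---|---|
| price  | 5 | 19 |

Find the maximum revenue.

Let best[k] be the best obtainable value from length k. For each k, try every first piece i and keep the best of price[i] + best[k−i].
best[1] = 5
best[2] = 10  (first piece 1, then best[1]=5)
best[3] = 15  (first piece 1, then best[2]=10)
best[4] = 20  (first piece 1, then best[3]=15)
best[5] = max(5+20, 19+0) = 25
best[6] = max(5+25, 19+5) = 30
best[7] = max(5+30, 19+10) = 35
best[8] = max(5+35, 19+15) = 40
best[9] = max(5+40, 19+20) = 45
best[10] = max(5+45, 19+25) = 50
best[11] = max(5+50, 19+30) = 55
One optimal cutting: 1 + 1 + 1 + 1 + 1 + 1 + 1 + 1 + 1 + 1 + 1 → $55.

55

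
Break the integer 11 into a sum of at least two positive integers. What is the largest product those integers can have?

Define P[k] = max over 1≤i<k of i · max(k−i, P[k−i]); the inner max lets the remainder stay uncut if that's better.
Small cases: P[2]=1, P[3]=2, P[4]=4.
P[5] = max(1·4, 2·3, 3·2, 4·1) = 6
P[6] = max(1·6, 2·4, 3·3, 4·2, 5·1) = 9
P[7] = max(1·9, 2·6, 3·4, 4·3, 5·2, 6·1) = 12
P[8] = max(1·12, 2·9, 3·6, …, 6·2, 7·1) = 18
P[9] = max(1·18, 2·12, 3·9, …, 7·2, 8·1) = 27
P[10] = max(1·27, 2·18, 3·12, …, 8·2, 9·1) = 36
P[11] = max(1·36, 2·27, 3·18, …, 9·2, 10·1) = 54
One optimal split: 3 + 3 + 3 + 2; product 3·3·3·2 = 54.

54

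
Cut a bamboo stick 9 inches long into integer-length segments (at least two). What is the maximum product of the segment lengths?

27

Define f[k] = max over 1≤i<k of i · max(k−i, f[k−i]); the inner max lets the remainder stay uncut if that's better.
f[2] = 1·max(1,0) = 1·1 = 1
f[3] = 1·max(2,1) = 1·2 = 2
f[4] = 2·max(2,1) = 2·2 = 4
f[5] = 2·max(3,2) = 2·3 = 6
f[6] = 3·max(3,2) = 3·3 = 9
f[7] = 2·max(5,6) = 2·6 = 12
f[8] = 2·max(6,9) = 2·9 = 18
f[9] = 3·max(6,9) = 3·9 = 27
One optimal split: 3 + 3 + 3; product 3·3·3 = 27.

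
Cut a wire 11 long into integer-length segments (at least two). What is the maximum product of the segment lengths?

54

Define f[k] = max over 1≤i<k of i · max(k−i, f[k−i]); the inner max lets the remainder stay uncut if that's better.
f[2] = 1·max(1,0) = 1·1 = 1
f[3] = max(1·2, 2·1) = 2
f[4] = max(1·3, 2·2, 3·1) = 4
f[5] = max(1·4, 2·3, 3·2, 4·1) = 6
f[6] = max(1·6, 2·4, 3·3, 4·2, 5·1) = 9
f[7] = max(1·9, 2·6, 3·4, 4·3, 5·2, 6·1) = 12
f[8] = max(1·12, 2·9, 3·6, …, 6·2, 7·1) = 18
f[9] = max(1·18, 2·12, 3·9, …, 7·2, 8·1) = 27
f[10] = max(1·27, 2·18, 3·12, …, 8·2, 9·1) = 36
f[11] = max(1·36, 2·27, 3·18, …, 9·2, 10·1) = 54
One optimal split: 3 + 3 + 3 + 2; product 3·3·3·2 = 54.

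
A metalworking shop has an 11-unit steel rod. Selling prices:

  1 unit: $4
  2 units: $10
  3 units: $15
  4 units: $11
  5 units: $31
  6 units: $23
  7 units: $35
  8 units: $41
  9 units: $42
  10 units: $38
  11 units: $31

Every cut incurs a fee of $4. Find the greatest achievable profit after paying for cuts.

Build net[k] bottom-up: net[k] = max over allowed piece i of (p[i] + net[k−i]) − 4 per cut.
net[1] = 4
net[2] = max(4+4-4, 10+0) = 10
net[3] = max(4+10-4, 10+4-4, 15+0) = 15
net[4] = max(4+15-4, 10+10-4, 15+4-4, 11+0) = 16
net[5] = max(4+16-4, 10+15-4, 15+10-4, 11+4-4, 31+0) = 31
net[6] = max(4+31-4, 10+16-4, 15+15-4, 11+10-4, 31+4-4, 23+0) = 31
net[7] = max(4+31-4, 10+31-4, 15+16-4, …, 23+4-4, 35+0) = 37
net[8] = max(4+37-4, 10+31-4, 15+31-4, …, 35+4-4, 41+0) = 42
net[9] = max(4+42-4, 10+37-4, 15+31-4, …, 41+4-4, 42+0) = 43
net[10] = max(4+43-4, 10+42-4, 15+37-4, …, 42+4-4, 38+0) = 58
net[11] = max(4+58-4, 10+43-4, 15+42-4, …, 38+4-4, 31+0) = 58
One optimal plan: pieces 5 + 5 + 1 (2 cuts) → $66 − $8 = $58.

58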